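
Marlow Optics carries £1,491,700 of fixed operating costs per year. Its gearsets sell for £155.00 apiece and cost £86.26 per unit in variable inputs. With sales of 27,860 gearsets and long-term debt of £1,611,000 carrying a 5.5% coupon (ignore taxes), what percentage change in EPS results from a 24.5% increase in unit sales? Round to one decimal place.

+140.1%

Total contribution margin = 27,860 × £68.74 = £1,915,096.40.
Operating income = contribution − fixed costs = £1,915,096.40 − £1,491,700 = £423,396.40.
After interest of £88,605.00, pre-tax earnings = £334,791.40.
Degree of combined leverage = contribution ÷ (EBIT − I) = £1,915,096.40 ÷ £334,791.40 = 5.7203.
%ΔEPS = DCL × %ΔSales = 5.7203 × +24.5% = +140.1%.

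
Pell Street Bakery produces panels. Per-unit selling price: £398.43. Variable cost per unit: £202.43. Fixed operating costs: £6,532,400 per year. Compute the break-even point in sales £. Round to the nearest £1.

£13,279,103

CM per unit = £398.43 − £202.43 = £196.00; CM ratio = £196.00 / £398.43 = 0.4919.
Break-even revenue = fixed costs × price ÷ CM = £6,532,400 × £398.43 ÷ £196.00 = £13,279,103.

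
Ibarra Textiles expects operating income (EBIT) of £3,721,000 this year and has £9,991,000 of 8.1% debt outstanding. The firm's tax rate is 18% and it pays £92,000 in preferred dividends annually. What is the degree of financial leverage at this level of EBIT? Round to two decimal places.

1.33

Interest = £809,271.00.
Preferred dividends grossed up pre-tax: £92,000 / (1 − 0.18) = £112,195.12.
DFL = EBIT ÷ [EBIT − I − D_p/(1−t)] = £3,721,000 ÷ [£3,721,000 − £809,271.00 − £112,195.12] = £3,721,000 ÷ £2,799,533.88 = 1.3291.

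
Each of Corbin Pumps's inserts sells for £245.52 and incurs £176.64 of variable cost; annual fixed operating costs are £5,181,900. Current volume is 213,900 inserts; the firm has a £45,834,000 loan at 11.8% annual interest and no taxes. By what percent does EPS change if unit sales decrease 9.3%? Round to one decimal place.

-33.1%

Contribution at this volume is 213,900 × £68.88 = £14,733,432.00.
Operating income = contribution − fixed costs = £14,733,432.00 − £5,181,900 = £9,551,532.00.
After interest of £5,408,412.00, pre-tax earnings = £4,143,120.00.
Degree of combined leverage = contribution ÷ (EBIT − I) = £14,733,432.00 ÷ £4,143,120.00 = 3.5561.
%ΔEPS = DCL × %ΔSales = 3.5561 × -9.3% = -33.1%.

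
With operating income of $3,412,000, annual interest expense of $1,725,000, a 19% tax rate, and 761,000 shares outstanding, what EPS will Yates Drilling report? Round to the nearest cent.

$1.80

Interest = $1,725,000.00, so EBT = $3,412,000 − $1,725,000.00 = $1,687,000.00.
After tax at 19%: net income = $1,687,000.00 × 0.81 = $1,366,470.00.
EPS = $1,366,470.00 ÷ 761,000 = $1.80.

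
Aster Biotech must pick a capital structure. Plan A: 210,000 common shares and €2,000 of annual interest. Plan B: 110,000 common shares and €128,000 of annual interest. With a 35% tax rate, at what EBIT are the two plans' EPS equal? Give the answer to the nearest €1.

At indifference, (EBIT − 2,000)(1 − t)/210,000 = (EBIT − 128,000)(1 − t)/110,000.
The (1 − t) factor cancels: (EBIT − 2,000) × 110,000 = (EBIT − 128,000) × 210,000.
Solving, EBIT = (128,000·210,000 − 2,000·110,000) / (210,000 − 110,000) = 26,660,000,000 / 100,000 = 266,600.00.

€266,600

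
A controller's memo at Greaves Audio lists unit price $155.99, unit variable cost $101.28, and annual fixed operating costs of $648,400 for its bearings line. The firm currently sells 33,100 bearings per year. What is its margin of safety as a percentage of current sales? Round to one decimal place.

Each unit contributes $155.99 − $101.28 = $54.71. Break-even units = $648,400 ÷ $54.71 = 11,851.58; break-even revenue = 11,851.58 × $155.99 = $1,848,728.13.
Current sales = 33,100 × $155.99 = $5,163,269.00.
Margin of safety = ($5,163,269.00 − $1,848,728.13) ÷ $5,163,269.00 = 64.2%.

64.2%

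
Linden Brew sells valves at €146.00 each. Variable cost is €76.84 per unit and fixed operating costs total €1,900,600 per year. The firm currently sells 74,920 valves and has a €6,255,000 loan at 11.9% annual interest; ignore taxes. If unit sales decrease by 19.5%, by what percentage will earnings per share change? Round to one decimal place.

Contribution at this volume is 74,920 × €69.16 = €5,181,467.20.
Operating income = contribution − fixed costs = €5,181,467.20 − €1,900,600 = €3,280,867.20.
After interest of €744,345.00, pre-tax earnings = €2,536,522.20.
Degree of combined leverage = contribution ÷ (EBIT − I) = €5,181,467.20 ÷ €2,536,522.20 = 2.0427.
%ΔEPS = DCL × %ΔSales = 2.0427 × -19.5% = -39.8%.

-39.8%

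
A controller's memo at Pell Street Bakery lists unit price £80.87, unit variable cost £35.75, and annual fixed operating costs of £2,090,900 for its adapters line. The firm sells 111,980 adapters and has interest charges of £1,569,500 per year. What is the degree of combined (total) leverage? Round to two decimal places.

Contribution at this volume is 111,980 × £45.12 = £5,052,537.60.
Subtracting fixed costs: EBIT = £5,052,537.60 − £2,090,900 = £2,961,637.60. Interest = £1,569,500.00, so EBIT − I = £1,392,137.60.
DCL = contribution ÷ (EBIT − I) = £5,052,537.60 ÷ £1,392,137.60 = 3.6293.

3.63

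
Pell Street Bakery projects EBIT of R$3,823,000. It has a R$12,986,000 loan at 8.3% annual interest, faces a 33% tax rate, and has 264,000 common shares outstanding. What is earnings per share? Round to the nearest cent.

Pre-tax income = R$3,823,000 − R$1,077,838.00 = R$2,745,162.00.
Net income = R$2,745,162.00 × (1 − 0.33) = R$1,839,258.54.
EPS = R$1,839,258.54 ÷ 264,000 = R$6.97.

R$6.97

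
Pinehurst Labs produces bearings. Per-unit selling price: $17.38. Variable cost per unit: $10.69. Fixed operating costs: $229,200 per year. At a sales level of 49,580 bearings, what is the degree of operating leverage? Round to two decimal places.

Contribution at this volume is 49,580 × $6.69 = $331,690.20.
Subtracting fixed costs: EBIT = $331,690.20 − $229,200 = $102,490.20.
DOL = contribution ÷ EBIT = $331,690.20 ÷ $102,490.20 = 3.2363.

3.24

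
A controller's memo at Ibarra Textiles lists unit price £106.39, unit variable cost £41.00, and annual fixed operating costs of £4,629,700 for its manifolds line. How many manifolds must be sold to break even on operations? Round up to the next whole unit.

70,802 manifolds

Unit CM = price − variable cost = £106.39 − £41.00 = £65.39.
Units to break even: £4,629,700 ÷ £65.39 = 70,801.35, rounded up to 70,802.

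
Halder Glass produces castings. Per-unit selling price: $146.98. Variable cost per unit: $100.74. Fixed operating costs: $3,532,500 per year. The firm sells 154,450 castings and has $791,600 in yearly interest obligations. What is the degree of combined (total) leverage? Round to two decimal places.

Total contribution margin = 154,450 × $46.24 = $7,141,768.00.
Subtracting fixed costs: EBIT = $7,141,768.00 − $3,532,500 = $3,609,268.00. Interest = $791,600.00.
DOL = $7,141,768.00 ÷ $3,609,268.00 = 1.9787; DFL = $3,609,268.00 ÷ $2,817,668.00 = 1.2809.
DCL = DOL × DFL = 1.9787 × 1.2809 = 2.5345.

2.53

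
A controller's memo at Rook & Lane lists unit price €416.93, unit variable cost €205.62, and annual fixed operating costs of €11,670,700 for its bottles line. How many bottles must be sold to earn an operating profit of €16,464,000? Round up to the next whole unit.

Each unit contributes €416.93 − €205.62 = €211.31.
Required volume = (fixed costs + target profit) ÷ CM = (€11,670,700 + €16,464,000) ÷ €211.31 = 133,144.20, so 133,145 bottles.

133,145 bottles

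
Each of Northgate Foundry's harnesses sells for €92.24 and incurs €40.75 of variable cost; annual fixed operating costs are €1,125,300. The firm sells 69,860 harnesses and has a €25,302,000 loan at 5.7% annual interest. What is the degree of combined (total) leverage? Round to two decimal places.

3.49

Contribution at this volume is 69,860 × €51.49 = €3,597,091.40.
EBIT = €3,597,091.40 − €1,125,300 = €2,471,791.40. Interest = €1,442,214.00.
DOL = €3,597,091.40 ÷ €2,471,791.40 = 1.4553; DFL = €2,471,791.40 ÷ €1,029,577.40 = 2.4008.
Combined leverage = 1.4553 × 2.4008 = 3.4939.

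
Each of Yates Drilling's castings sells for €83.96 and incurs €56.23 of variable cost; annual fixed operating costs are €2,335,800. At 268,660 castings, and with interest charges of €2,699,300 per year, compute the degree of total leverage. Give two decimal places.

3.09

Contribution at this volume is 268,660 × €27.73 = €7,449,941.80.
Subtracting fixed costs: EBIT = €7,449,941.80 − €2,335,800 = €5,114,141.80. Interest = €2,699,300.00.
DOL = €7,449,941.80 ÷ €5,114,141.80 = 1.4567; DFL = €5,114,141.80 ÷ €2,414,841.80 = 2.1178.
DCL = DOL × DFL = 1.4567 × 2.1178 = 3.0850.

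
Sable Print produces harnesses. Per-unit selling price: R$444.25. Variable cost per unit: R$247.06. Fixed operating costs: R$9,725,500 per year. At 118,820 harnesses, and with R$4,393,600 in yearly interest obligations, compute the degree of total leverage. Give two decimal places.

At 118,820 units, contribution = 118,820 × R$197.19 = R$23,430,115.80.
EBIT = R$23,430,115.80 − R$9,725,500 = R$13,704,615.80. Interest = R$4,393,600.00.
DOL = R$23,430,115.80 ÷ R$13,704,615.80 = 1.7097; DFL = R$13,704,615.80 ÷ R$9,311,015.80 = 1.4719.
DCL = DOL × DFL = 1.7097 × 1.4719 = 2.5165.

2.52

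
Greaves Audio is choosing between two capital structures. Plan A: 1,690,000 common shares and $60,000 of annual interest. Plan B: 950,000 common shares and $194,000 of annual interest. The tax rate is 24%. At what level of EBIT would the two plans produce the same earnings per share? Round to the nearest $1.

Set EPS_A = EPS_B: (EBIT − $60,000)(1 − 0.24) ÷ 1,690,000 = (EBIT − $194,000)(1 − 0.24) ÷ 950,000.
The (1 − t) factor cancels: (EBIT − 60,000) × 950,000 = (EBIT − 194,000) × 1,690,000.
EBIT × (1,690,000 − 950,000) = 194,000 × 1,690,000 − 60,000 × 950,000 = 270,860,000,000, so EBIT = 270,860,000,000 ÷ 740,000 = 366,027.03.

$366,027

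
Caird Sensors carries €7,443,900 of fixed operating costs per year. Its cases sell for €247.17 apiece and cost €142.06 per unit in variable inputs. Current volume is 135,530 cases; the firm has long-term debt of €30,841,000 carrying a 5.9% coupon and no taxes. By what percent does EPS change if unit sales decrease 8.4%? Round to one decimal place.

-24.0%

At 135,530 units, contribution = 135,530 × €105.11 = €14,245,558.30.
EBIT = €14,245,558.30 − €7,443,900 = €6,801,658.30.
Interest = €1,819,619.00, so EBIT − I = €4,982,039.30.
DCL = total CM / (EBIT − I) = €14,245,558.30 / €4,982,039.30 = 2.8594.
%ΔEPS = DCL × %ΔSales = 2.8594 × -8.4% = -24.0%.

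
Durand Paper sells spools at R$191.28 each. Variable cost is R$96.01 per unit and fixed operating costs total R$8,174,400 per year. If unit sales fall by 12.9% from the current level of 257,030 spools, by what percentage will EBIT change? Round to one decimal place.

At 257,030 units, contribution = 257,030 × R$95.27 = R$24,487,248.10.
EBIT = R$24,487,248.10 − R$8,174,400 = R$16,312,848.10.
So DOL = total CM / EBIT = R$24,487,248.10 / R$16,312,848.10 = 1.5011.
So EBIT moves 1.5011 × (-12.9%) = -19.4%.

-19.4%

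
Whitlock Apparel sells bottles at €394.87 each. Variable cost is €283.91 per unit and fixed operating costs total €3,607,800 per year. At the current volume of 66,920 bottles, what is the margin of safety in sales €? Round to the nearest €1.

Unit CM = price − variable cost = €394.87 − €283.91 = €110.96. Break-even units = €3,607,800 ÷ €110.96 = 32,514.42; break-even revenue = 32,514.42 × €394.87 = €12,838,968.87.
Actual sales revenue = 66,920 × €394.87 = €26,424,700.40.
Margin of safety = €26,424,700.40 − €12,838,968.87 = €13,585,732.

€13,585,732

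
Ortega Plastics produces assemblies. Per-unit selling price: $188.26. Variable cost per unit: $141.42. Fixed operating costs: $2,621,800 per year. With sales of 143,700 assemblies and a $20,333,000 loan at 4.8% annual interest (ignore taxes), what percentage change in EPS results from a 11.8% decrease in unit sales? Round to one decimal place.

-25.4%

Total contribution margin = 143,700 × $46.84 = $6,730,908.00.
Operating income = contribution − fixed costs = $6,730,908.00 − $2,621,800 = $4,109,108.00.
After interest of $975,984.00, pre-tax earnings = $3,133,124.00.
Degree of combined leverage = contribution ÷ (EBIT − I) = $6,730,908.00 ÷ $3,133,124.00 = 2.1483.
EPS therefore changes by 2.1483 × (-11.8%) = -25.4%.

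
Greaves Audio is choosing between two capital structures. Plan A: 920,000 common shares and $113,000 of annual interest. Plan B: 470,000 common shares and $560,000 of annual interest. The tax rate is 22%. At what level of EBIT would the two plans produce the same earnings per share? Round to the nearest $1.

$1,026,867

Set EPS_A = EPS_B: (EBIT − $113,000)(1 − 0.22) ÷ 920,000 = (EBIT − $560,000)(1 − 0.22) ÷ 470,000.
Cancelling (1 − t) and cross-multiplying: 470,000·(EBIT − 113,000) = 920,000·(EBIT − 560,000).
EBIT × (920,000 − 470,000) = 560,000 × 920,000 − 113,000 × 470,000 = 462,090,000,000, so EBIT = 462,090,000,000 ÷ 450,000 = 1,026,866.67.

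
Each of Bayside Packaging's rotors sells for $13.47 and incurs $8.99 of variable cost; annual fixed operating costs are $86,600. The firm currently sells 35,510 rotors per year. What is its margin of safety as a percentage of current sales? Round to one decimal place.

Each unit contributes $13.47 − $8.99 = $4.48. Break-even units = $86,600 ÷ $4.48 = 19,330.36; break-even revenue = 19,330.36 × $13.47 = $260,379.91.
Actual sales revenue = 35,510 × $13.47 = $478,319.70.
Margin of safety = ($478,319.70 − $260,379.91) ÷ $478,319.70 = 45.6%.

45.6%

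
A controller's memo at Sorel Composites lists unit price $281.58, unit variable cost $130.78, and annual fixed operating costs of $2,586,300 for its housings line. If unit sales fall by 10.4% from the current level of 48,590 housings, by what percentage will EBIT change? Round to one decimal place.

Total contribution margin = 48,590 × $150.80 = $7,327,372.00.
Operating income = contribution − fixed costs = $7,327,372.00 − $2,586,300 = $4,741,072.00.
DOL = contribution ÷ EBIT = $7,327,372.00 ÷ $4,741,072.00 = 1.5455.
Operating income changes by 1.5455 × -10.4% = -16.1%.

-16.1%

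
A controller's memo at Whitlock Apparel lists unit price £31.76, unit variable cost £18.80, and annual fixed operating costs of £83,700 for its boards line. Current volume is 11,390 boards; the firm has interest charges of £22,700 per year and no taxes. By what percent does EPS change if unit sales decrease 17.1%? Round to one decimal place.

-61.2%

Total contribution margin = 11,390 × £12.96 = £147,614.40.
EBIT = £147,614.40 − £83,700 = £63,914.40.
After interest of £22,700.00, pre-tax earnings = £41,214.40.
DCL = total CM / (EBIT − I) = £147,614.40 / £41,214.40 = 3.5816.
EPS therefore changes by 3.5816 × (-17.1%) = -61.2%.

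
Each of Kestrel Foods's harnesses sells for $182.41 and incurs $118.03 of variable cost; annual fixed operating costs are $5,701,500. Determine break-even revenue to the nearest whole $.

CM per unit = $182.41 − $118.03 = $64.38; CM ratio = $64.38 / $182.41 = 0.3529.
Break-even sales = FC ÷ CM ratio = $5,701,500 × $182.41 / $64.38 = $16,154,250.

$16,154,250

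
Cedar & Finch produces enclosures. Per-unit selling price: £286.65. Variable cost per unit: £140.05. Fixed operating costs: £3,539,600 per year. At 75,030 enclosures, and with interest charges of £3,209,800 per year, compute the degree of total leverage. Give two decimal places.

2.59

Total contribution margin = 75,030 × £146.60 = £10,999,398.00.
Operating income = contribution − fixed costs = £10,999,398.00 − £3,539,600 = £7,459,798.00. Interest = £3,209,800.00.
DOL = £10,999,398.00 ÷ £7,459,798.00 = 1.4745; DFL = £7,459,798.00 ÷ £4,249,998.00 = 1.7552.
Combined leverage = 1.4745 × 1.7552 = 2.5880.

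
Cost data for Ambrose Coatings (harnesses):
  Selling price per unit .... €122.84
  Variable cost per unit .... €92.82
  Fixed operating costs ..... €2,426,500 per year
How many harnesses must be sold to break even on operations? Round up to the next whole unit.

Contribution margin per unit = €122.84 − €92.82 = €30.02.
Break-even volume = fixed costs ÷ CM per unit = €2,426,500 ÷ €30.02 = 80,829.45, so 80,830 harnesses.

80,830 harnesses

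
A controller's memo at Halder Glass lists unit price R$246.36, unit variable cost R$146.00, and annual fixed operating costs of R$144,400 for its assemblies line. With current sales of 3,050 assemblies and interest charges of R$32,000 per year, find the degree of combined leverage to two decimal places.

2.36

Total contribution margin = 3,050 × R$100.36 = R$306,098.00.
Subtracting fixed costs: EBIT = R$306,098.00 − R$144,400 = R$161,698.00. Interest = R$32,000.00.
DOL = R$306,098.00 ÷ R$161,698.00 = 1.8930; DFL = R$161,698.00 ÷ R$129,698.00 = 1.2467.
Combined leverage = 1.8930 × 1.2467 = 2.3600.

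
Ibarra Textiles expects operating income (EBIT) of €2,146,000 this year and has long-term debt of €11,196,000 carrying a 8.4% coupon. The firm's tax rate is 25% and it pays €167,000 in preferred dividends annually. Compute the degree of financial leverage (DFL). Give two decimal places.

Annual interest charges come to €940,464.00.
Pre-tax preferred-dividend burden = €167,000 ÷ (1 − 0.25) = €222,666.67.
DFL = EBIT ÷ [EBIT − I − D_p/(1−t)] = €2,146,000 ÷ [€2,146,000 − €940,464.00 − €222,666.67] = €2,146,000 ÷ €982,869.33 = 2.1834.

2.18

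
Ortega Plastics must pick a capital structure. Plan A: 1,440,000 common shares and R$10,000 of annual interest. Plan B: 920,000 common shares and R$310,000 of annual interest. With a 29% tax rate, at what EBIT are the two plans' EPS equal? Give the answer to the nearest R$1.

Set EPS_A = EPS_B: (EBIT − R$10,000)(1 − 0.29) ÷ 1,440,000 = (EBIT − R$310,000)(1 − 0.29) ÷ 920,000.
The (1 − t) factor cancels: (EBIT − 10,000) × 920,000 = (EBIT − 310,000) × 1,440,000.
Solving, EBIT = (310,000·1,440,000 − 10,000·920,000) / (1,440,000 − 920,000) = 437,200,000,000 / 520,000 = 840,769.23.

R$840,769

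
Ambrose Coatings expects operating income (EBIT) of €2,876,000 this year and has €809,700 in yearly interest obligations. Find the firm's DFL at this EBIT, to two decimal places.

Interest = €809,700.00.
Degree of financial leverage = EBIT / (EBIT − interest) = €2,876,000 / €2,066,300.00 = 1.3919.

1.39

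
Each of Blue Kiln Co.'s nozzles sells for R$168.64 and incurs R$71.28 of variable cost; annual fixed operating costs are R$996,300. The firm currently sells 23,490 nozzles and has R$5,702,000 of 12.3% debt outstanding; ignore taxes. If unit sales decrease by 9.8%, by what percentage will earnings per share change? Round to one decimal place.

Contribution at this volume is 23,490 × R$97.36 = R$2,286,986.40.
EBIT = R$2,286,986.40 − R$996,300 = R$1,290,686.40.
Interest = R$701,346.00, so EBIT − I = R$589,340.40.
DCL = total CM / (EBIT − I) = R$2,286,986.40 / R$589,340.40 = 3.8806.
%ΔEPS = DCL × %ΔSales = 3.8806 × -9.8% = -38.0%.

-38.0%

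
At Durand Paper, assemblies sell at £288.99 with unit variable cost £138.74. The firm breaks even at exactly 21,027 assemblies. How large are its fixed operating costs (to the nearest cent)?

£3,159,306.75

Unit CM = price − variable cost = £288.99 − £138.74 = £150.25.
Fixed costs = break-even units × CM = 21,027 × £150.25 = £3,159,306.75.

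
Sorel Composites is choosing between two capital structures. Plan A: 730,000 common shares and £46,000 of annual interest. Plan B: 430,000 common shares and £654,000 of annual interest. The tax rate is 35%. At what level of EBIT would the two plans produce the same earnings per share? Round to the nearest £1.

£1,525,467

At indifference, (EBIT − 46,000)(1 − t)/730,000 = (EBIT − 654,000)(1 − t)/430,000.
The (1 − t) factor cancels: (EBIT − 46,000) × 430,000 = (EBIT − 654,000) × 730,000.
Solving, EBIT = (654,000·730,000 − 46,000·430,000) / (730,000 − 430,000) = 457,640,000,000 / 300,000 = 1,525,466.67.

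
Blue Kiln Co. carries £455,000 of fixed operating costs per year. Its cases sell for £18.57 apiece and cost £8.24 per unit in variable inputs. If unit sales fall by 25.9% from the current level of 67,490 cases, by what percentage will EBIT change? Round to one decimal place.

-74.6%

Contribution at this volume is 67,490 × £10.33 = £697,171.70.
Operating income = contribution − fixed costs = £697,171.70 − £455,000 = £242,171.70.
DOL = contribution ÷ EBIT = £697,171.70 ÷ £242,171.70 = 2.8788.
So EBIT moves 2.8788 × (-25.9%) = -74.6%.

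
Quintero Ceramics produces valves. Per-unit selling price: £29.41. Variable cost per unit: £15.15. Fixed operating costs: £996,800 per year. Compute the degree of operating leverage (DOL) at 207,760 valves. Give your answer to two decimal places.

Contribution at this volume is 207,760 × £14.26 = £2,962,657.60.
EBIT = £2,962,657.60 − £996,800 = £1,965,857.60.
Degree of operating leverage = £2,962,657.60 / £1,965,857.60 = 1.5071.

1.51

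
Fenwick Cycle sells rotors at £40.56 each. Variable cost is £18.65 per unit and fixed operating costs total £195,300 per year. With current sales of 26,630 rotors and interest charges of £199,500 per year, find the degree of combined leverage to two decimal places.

Total contribution margin = 26,630 × £21.91 = £583,463.30.
EBIT = £583,463.30 − £195,300 = £388,163.30. Interest = £199,500.00.
DOL = £583,463.30 ÷ £388,163.30 = 1.5031; DFL = £388,163.30 ÷ £188,663.30 = 2.0574.
DCL = DOL × DFL = 1.5031 × 2.0574 = 3.0925.

3.09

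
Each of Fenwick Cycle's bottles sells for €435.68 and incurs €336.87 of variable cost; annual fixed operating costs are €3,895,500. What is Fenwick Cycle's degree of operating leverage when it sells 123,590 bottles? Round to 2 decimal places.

Contribution at this volume is 123,590 × €98.81 = €12,211,927.90.
EBIT = €12,211,927.90 − €3,895,500 = €8,316,427.90.
DOL = contribution ÷ EBIT = €12,211,927.90 ÷ €8,316,427.90 = 1.4684.

1.47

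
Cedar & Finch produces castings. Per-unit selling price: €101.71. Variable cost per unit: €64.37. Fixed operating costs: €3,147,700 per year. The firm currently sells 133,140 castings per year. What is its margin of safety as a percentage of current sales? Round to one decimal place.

36.7%

Unit CM = price − variable cost = €101.71 − €64.37 = €37.34. Break-even units = €3,147,700 ÷ €37.34 = 84,298.34; break-even revenue = 84,298.34 × €101.71 = €8,573,984.12.
Actual sales revenue = 133,140 × €101.71 = €13,541,669.40.
Margin of safety = (€13,541,669.40 − €8,573,984.12) ÷ €13,541,669.40 = 36.7%.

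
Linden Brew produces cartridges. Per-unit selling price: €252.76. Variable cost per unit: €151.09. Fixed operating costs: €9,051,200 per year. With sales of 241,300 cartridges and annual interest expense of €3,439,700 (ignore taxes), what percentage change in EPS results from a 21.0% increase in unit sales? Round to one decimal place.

Contribution at this volume is 241,300 × €101.67 = €24,532,971.00.
EBIT = €24,532,971.00 − €9,051,200 = €15,481,771.00.
After interest of €3,439,700.00, pre-tax earnings = €12,042,071.00.
Degree of combined leverage = contribution ÷ (EBIT − I) = €24,532,971.00 ÷ €12,042,071.00 = 2.0373.
%ΔEPS = DCL × %ΔSales = 2.0373 × +21.0% = +42.8%.

+42.8%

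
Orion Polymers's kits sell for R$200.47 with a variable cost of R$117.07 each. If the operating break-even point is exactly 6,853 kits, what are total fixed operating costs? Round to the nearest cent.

R$571,540.20

Contribution margin per unit = R$200.47 − R$117.07 = R$83.40.
Fixed costs = break-even units × CM = 6,853 × R$83.40 = R$571,540.20.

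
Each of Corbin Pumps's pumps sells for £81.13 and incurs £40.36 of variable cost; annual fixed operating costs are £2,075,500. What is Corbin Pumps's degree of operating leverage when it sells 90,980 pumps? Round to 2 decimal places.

2.27

Contribution at this volume is 90,980 × £40.77 = £3,709,254.60.
EBIT = £3,709,254.60 − £2,075,500 = £1,633,754.60.
So DOL = total CM / EBIT = £3,709,254.60 / £1,633,754.60 = 2.2704.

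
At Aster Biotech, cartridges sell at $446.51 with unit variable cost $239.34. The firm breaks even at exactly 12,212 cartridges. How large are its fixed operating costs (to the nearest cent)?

Contribution margin per unit = $446.51 − $239.34 = $207.17.
Since BE = FC / CM, FC = 12,212 × $207.17 = $2,529,960.04.

$2,529,960.04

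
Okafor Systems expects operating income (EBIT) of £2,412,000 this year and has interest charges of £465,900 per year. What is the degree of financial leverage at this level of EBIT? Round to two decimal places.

1.24

Annual interest charges come to £465,900.00.
Degree of financial leverage = EBIT / (EBIT − interest) = £2,412,000 / £1,946,100.00 = 1.2394.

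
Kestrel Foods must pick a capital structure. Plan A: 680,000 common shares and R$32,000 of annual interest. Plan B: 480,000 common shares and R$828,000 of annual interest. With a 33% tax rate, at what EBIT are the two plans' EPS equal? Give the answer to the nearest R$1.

R$2,738,400

At indifference, (EBIT − 32,000)(1 − t)/680,000 = (EBIT − 828,000)(1 − t)/480,000.
Cancelling (1 − t) and cross-multiplying: 480,000·(EBIT − 32,000) = 680,000·(EBIT − 828,000).
EBIT × (680,000 − 480,000) = 828,000 × 680,000 − 32,000 × 480,000 = 547,680,000,000, so EBIT = 547,680,000,000 ÷ 200,000 = 2,738,400.00.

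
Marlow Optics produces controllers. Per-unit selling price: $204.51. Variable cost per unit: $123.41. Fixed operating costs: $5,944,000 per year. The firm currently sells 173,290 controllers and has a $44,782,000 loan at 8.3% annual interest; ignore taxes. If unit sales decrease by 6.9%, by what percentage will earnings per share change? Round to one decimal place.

Total contribution margin = 173,290 × $81.10 = $14,053,819.00.
Subtracting fixed costs: EBIT = $14,053,819.00 − $5,944,000 = $8,109,819.00.
After interest of $3,716,906.00, pre-tax earnings = $4,392,913.00.
Degree of combined leverage = contribution ÷ (EBIT − I) = $14,053,819.00 ÷ $4,392,913.00 = 3.1992.
EPS therefore changes by 3.1992 × (-6.9%) = -22.1%.

-22.1%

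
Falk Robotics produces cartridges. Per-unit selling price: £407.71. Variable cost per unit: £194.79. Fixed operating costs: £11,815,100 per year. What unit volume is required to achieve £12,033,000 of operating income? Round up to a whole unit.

112,005 cartridges

Unit CM = price − variable cost = £407.71 − £194.79 = £212.92.
Required volume = (fixed costs + target profit) ÷ CM = (£11,815,100 + £12,033,000) ÷ £212.92 = 112,004.98, so 112,005 cartridges.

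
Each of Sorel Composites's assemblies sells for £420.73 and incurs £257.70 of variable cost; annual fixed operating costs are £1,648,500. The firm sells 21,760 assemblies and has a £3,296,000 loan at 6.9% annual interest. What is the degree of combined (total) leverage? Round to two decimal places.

2.12

At 21,760 units, contribution = 21,760 × £163.03 = £3,547,532.80.
Operating income = contribution − fixed costs = £3,547,532.80 − £1,648,500 = £1,899,032.80. Interest = £227,424.00, so EBIT − I = £1,671,608.80.
Degree of total leverage = total CM / (EBIT − interest) = £3,547,532.80 / £1,671,608.80 = 2.1222.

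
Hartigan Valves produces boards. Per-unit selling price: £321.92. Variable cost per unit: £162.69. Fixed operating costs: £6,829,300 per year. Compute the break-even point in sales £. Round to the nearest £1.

CM per unit = £321.92 − £162.69 = £159.23; CM ratio = £159.23 / £321.92 = 0.4946.
Break-even revenue = fixed costs × price ÷ CM = £6,829,300 × £321.92 ÷ £159.23 = £13,806,998.

£13,806,998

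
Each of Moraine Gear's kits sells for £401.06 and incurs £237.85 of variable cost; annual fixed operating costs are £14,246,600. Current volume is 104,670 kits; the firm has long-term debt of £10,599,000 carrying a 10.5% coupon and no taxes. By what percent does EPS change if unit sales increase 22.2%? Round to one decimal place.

+220.0%

Contribution at this volume is 104,670 × £163.21 = £17,083,190.70.
Operating income = contribution − fixed costs = £17,083,190.70 − £14,246,600 = £2,836,590.70.
After interest of £1,112,895.00, pre-tax earnings = £1,723,695.70.
Degree of combined leverage = contribution ÷ (EBIT − I) = £17,083,190.70 ÷ £1,723,695.70 = 9.9108.
%ΔEPS = DCL × %ΔSales = 9.9108 × +22.2% = +220.0%.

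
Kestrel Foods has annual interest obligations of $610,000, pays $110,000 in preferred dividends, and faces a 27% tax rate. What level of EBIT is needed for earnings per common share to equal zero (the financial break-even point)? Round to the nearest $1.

Grossing the preferred dividend up to pre-tax terms: $110,000 / (1 − 0.27) = $150,684.93.
EPS = 0 when EBIT covers interest plus the pre-tax preferred burden: $610,000 + $150,684.93 = $760,684.93.

$760,685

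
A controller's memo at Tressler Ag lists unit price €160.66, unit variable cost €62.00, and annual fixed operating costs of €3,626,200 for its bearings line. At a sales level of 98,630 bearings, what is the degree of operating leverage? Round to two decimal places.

At 98,630 units, contribution = 98,630 × €98.66 = €9,730,835.80.
Subtracting fixed costs: EBIT = €9,730,835.80 − €3,626,200 = €6,104,635.80.
Degree of operating leverage = €9,730,835.80 / €6,104,635.80 = 1.5940.

1.59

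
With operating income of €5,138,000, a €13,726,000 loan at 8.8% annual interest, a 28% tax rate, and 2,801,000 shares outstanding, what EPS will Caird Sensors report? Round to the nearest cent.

€1.01

Pre-tax income = €5,138,000 − €1,207,888.00 = €3,930,112.00.
After tax at 28%: net income = €3,930,112.00 × 0.72 = €2,829,680.64.
Per share: €2,829,680.64 / 2,801,000 shares = €1.01.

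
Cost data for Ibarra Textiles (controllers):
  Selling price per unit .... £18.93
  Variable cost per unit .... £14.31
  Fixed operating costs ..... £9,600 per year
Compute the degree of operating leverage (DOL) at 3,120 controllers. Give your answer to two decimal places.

Total contribution margin = 3,120 × £4.62 = £14,414.40.
Subtracting fixed costs: EBIT = £14,414.40 − £9,600 = £4,814.40.
Degree of operating leverage = £14,414.40 / £4,814.40 = 2.9940.

2.99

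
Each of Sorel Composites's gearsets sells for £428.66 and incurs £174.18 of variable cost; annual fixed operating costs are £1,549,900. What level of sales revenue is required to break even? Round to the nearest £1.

Contribution margin per unit = £428.66 − £174.18 = £254.48, a CM ratio of £254.48 ÷ £428.66 = 0.5937.
Break-even revenue = fixed costs × price ÷ CM = £1,549,900 × £428.66 ÷ £254.48 = £2,610,736.

£2,610,736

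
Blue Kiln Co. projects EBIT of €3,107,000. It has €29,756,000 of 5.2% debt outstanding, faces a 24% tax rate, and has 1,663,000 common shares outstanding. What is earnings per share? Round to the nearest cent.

Pre-tax income = €3,107,000 − €1,547,312.00 = €1,559,688.00.
After tax at 24%: net income = €1,559,688.00 × 0.76 = €1,185,362.88.
EPS = €1,185,362.88 ÷ 1,663,000 = €0.71.

€0.71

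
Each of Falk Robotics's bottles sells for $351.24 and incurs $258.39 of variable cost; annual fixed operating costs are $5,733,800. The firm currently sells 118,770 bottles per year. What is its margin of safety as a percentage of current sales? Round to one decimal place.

Contribution margin per unit = $351.24 − $258.39 = $92.85. Break-even units = $5,733,800 ÷ $92.85 = 61,753.37; break-even revenue = 61,753.37 × $351.24 = $21,690,252.15.
Actual sales revenue = 118,770 × $351.24 = $41,716,774.80.
Margin of safety = ($41,716,774.80 − $21,690,252.15) ÷ $41,716,774.80 = 48.0%.

48.0%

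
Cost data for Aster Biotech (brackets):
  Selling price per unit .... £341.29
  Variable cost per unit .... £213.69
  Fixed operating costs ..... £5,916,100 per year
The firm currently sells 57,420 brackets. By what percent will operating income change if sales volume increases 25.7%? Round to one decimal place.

Total contribution margin = 57,420 × £127.60 = £7,326,792.00.
Subtracting fixed costs: EBIT = £7,326,792.00 − £5,916,100 = £1,410,692.00.
So DOL = total CM / EBIT = £7,326,792.00 / £1,410,692.00 = 5.1938.
Operating income changes by 5.1938 × +25.7% = +133.5%.

+133.5%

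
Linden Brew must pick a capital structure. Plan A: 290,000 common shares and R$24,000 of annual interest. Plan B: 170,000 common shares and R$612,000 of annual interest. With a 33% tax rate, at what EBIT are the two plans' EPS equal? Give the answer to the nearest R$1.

At indifference, (EBIT − 24,000)(1 − t)/290,000 = (EBIT − 612,000)(1 − t)/170,000.
Cancelling (1 − t) and cross-multiplying: 170,000·(EBIT − 24,000) = 290,000·(EBIT − 612,000).
EBIT × (290,000 − 170,000) = 612,000 × 290,000 − 24,000 × 170,000 = 173,400,000,000, so EBIT = 173,400,000,000 ÷ 120,000 = 1,445,000.00.

R$1,445,000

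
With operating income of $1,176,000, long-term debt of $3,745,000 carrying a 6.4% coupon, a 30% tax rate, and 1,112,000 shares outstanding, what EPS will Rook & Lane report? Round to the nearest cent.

$0.59

Interest = $239,680.00, so EBT = $1,176,000 − $239,680.00 = $936,320.00.
After tax at 30%: net income = $936,320.00 × 0.70 = $655,424.00.
EPS = $655,424.00 ÷ 1,112,000 = $0.59.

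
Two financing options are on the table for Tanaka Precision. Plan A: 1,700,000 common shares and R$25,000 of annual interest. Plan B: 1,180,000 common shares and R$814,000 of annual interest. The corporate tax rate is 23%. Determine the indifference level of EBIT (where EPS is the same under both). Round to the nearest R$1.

R$2,604,423

Set EPS_A = EPS_B: (EBIT − R$25,000)(1 − 0.23) ÷ 1,700,000 = (EBIT − R$814,000)(1 − 0.23) ÷ 1,180,000.
Cancelling (1 − t) and cross-multiplying: 1,180,000·(EBIT − 25,000) = 1,700,000·(EBIT − 814,000).
EBIT × (1,700,000 − 1,180,000) = 814,000 × 1,700,000 − 25,000 × 1,180,000 = 1,354,300,000,000, so EBIT = 1,354,300,000,000 ÷ 520,000 = 2,604,423.08.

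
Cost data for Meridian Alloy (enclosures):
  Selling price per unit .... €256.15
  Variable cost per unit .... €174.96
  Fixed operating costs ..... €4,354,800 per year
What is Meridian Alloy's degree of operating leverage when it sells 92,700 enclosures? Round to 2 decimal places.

2.37

Total contribution margin = 92,700 × €81.19 = €7,526,313.00.
Operating income = contribution − fixed costs = €7,526,313.00 − €4,354,800 = €3,171,513.00.
So DOL = total CM / EBIT = €7,526,313.00 / €3,171,513.00 = 2.3731.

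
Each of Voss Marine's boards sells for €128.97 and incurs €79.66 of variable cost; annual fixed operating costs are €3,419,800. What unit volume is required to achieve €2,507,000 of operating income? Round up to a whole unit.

120,195 boards

Unit CM = price − variable cost = €128.97 − €79.66 = €49.31.
Required volume = (fixed costs + target profit) ÷ CM = (€3,419,800 + €2,507,000) ÷ €49.31 = 120,194.69, so 120,195 boards.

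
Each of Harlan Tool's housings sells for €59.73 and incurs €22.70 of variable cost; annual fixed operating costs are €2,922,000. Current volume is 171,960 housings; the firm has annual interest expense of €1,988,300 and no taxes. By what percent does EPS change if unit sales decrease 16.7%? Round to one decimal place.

-73.0%

Contribution at this volume is 171,960 × €37.03 = €6,367,678.80.
Subtracting fixed costs: EBIT = €6,367,678.80 − €2,922,000 = €3,445,678.80.
Interest = €1,988,300.00, so EBIT − I = €1,457,378.80.
DCL = total CM / (EBIT − I) = €6,367,678.80 / €1,457,378.80 = 4.3693.
%ΔEPS = DCL × %ΔSales = 4.3693 × -16.7% = -73.0%.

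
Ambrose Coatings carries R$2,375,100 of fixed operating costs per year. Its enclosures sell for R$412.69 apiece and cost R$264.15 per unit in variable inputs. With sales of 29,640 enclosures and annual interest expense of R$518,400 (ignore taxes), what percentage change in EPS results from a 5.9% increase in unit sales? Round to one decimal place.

Contribution at this volume is 29,640 × R$148.54 = R$4,402,725.60.
Operating income = contribution − fixed costs = R$4,402,725.60 − R$2,375,100 = R$2,027,625.60.
Interest = R$518,400.00, so EBIT − I = R$1,509,225.60.
DCL = total CM / (EBIT − I) = R$4,402,725.60 / R$1,509,225.60 = 2.9172.
%ΔEPS = DCL × %ΔSales = 2.9172 × +5.9% = +17.2%.

+17.2%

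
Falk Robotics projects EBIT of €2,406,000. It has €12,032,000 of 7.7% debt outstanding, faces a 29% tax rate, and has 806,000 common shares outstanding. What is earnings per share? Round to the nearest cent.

Pre-tax income = €2,406,000 − €926,464.00 = €1,479,536.00.
After tax at 29%: net income = €1,479,536.00 × 0.71 = €1,050,470.56.
Per share: €1,050,470.56 / 806,000 shares = €1.30.

€1.30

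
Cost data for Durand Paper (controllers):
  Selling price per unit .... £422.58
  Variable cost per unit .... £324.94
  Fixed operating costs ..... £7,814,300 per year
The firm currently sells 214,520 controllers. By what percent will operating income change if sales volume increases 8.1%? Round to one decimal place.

Total contribution margin = 214,520 × £97.64 = £20,945,732.80.
Operating income = contribution − fixed costs = £20,945,732.80 − £7,814,300 = £13,131,432.80.
Degree of operating leverage = £20,945,732.80 / £13,131,432.80 = 1.5951.
So EBIT moves 1.5951 × (+8.1%) = +12.9%.

+12.9%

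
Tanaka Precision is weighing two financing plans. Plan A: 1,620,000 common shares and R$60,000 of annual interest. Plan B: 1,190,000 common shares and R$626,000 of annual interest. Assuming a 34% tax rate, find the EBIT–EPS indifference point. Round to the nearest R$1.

R$2,192,372

At indifference, (EBIT − 60,000)(1 − t)/1,620,000 = (EBIT − 626,000)(1 − t)/1,190,000.
Cancelling (1 − t) and cross-multiplying: 1,190,000·(EBIT − 60,000) = 1,620,000·(EBIT − 626,000).
EBIT × (1,620,000 − 1,190,000) = 626,000 × 1,620,000 − 60,000 × 1,190,000 = 942,720,000,000, so EBIT = 942,720,000,000 ÷ 430,000 = 2,192,372.09.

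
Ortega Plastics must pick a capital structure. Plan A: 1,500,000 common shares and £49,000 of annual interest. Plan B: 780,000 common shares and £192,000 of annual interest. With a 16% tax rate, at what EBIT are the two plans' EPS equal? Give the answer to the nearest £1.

£346,917

Set EPS_A = EPS_B: (EBIT − £49,000)(1 − 0.16) ÷ 1,500,000 = (EBIT − £192,000)(1 − 0.16) ÷ 780,000.
The (1 − t) factor cancels: (EBIT − 49,000) × 780,000 = (EBIT − 192,000) × 1,500,000.
Solving, EBIT = (192,000·1,500,000 − 49,000·780,000) / (1,500,000 − 780,000) = 249,780,000,000 / 720,000 = 346,916.67.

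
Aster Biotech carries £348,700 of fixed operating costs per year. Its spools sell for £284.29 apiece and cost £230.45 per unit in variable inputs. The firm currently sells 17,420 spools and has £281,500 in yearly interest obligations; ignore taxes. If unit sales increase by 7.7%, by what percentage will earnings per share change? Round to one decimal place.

+23.5%

At 17,420 units, contribution = 17,420 × £53.84 = £937,892.80.
Subtracting fixed costs: EBIT = £937,892.80 − £348,700 = £589,192.80.
After interest of £281,500.00, pre-tax earnings = £307,692.80.
Degree of combined leverage = contribution ÷ (EBIT − I) = £937,892.80 ÷ £307,692.80 = 3.0481.
%ΔEPS = DCL × %ΔSales = 3.0481 × +7.7% = +23.5%.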